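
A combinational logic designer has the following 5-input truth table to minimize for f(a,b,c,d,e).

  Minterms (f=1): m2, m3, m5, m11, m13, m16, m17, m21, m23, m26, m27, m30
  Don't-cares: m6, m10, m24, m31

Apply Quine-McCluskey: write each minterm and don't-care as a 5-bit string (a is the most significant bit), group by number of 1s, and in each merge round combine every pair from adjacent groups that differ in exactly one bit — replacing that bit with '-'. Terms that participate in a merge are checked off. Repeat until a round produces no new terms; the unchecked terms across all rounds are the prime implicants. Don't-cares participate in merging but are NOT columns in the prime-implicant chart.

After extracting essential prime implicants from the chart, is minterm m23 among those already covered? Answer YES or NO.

NO

size-2^0 implicants → 00010(✓)  00011(✓)  00101(✓)  00110(✓)  01010(✓)  01011(✓)  01101(✓)  10000(✓)  10001(✓)  10101(✓)  10111(✓)  11000(✓)  11010(✓)  11011(✓)  11110(✓)  11111(✓)
size-2^1 implicants → -0101  -1010(✓)  -1011(✓)  0-010(✓)  0-011(✓)  0-101  00-10  0001-(✓)  0101-(✓)  1-000  1-111  10-01  1000-  101-1  11-10(✓)  11-11(✓)  110-0  1101-(✓)  1111-(✓)
size-2^2 implicants → -101-  0-01-  11-1-
Unchecked terms (primes): -0101, -101-, 0-01-, 0-101, 00-10, 1-000, 1-111, 10-01, 1000-, 101-1, 11-1-, 110-0
Minterm coverage:
  m2 ⊆ 0-01-,00-10
  m3 ⊆ 0-01- [E]
  m5 ⊆ -0101,0-101
  m11 ⊆ -101-,0-01-
  m13 ⊆ 0-101 [E]
  m16 ⊆ 1-000,1000-
  m17 ⊆ 10-01,1000-
  m21 ⊆ -0101,10-01,101-1
  m23 ⊆ 1-111,101-1
  m26 ⊆ -101-,11-1-,110-0
  m27 ⊆ -101-,11-1-
  m30 ⊆ 11-1- [E]
E = {0-01-, 0-101, 11-1-}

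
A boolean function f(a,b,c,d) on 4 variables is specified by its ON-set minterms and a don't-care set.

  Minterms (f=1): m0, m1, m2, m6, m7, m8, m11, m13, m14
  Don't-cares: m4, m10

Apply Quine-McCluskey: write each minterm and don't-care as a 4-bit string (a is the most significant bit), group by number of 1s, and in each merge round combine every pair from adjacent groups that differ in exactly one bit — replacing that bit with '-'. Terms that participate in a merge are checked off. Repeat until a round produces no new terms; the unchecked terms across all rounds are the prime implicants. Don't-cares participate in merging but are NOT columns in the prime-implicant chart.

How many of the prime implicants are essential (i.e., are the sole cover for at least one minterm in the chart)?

[col 0] 0000*, 0001*, 0010*, 0100*, 0110*, 0111*, 1000*, 1010*, 1011*, 1101, 1110*
[col 1] -000*, -010*, -110*, 0-00*, 0-10*, 00-0*, 000-, 01-0*, 011-, 1-10*, 10-0*, 101-
[col 2] --10, -0-0, 0--0
Prime implicants: --10, -0-0, 0--0, 000-, 011-, 101-, 1101
PI chart (minterm → PIs covering it):
  0 | -0-0,0--0,000-
  1 | 000-  (sole → essential)
  2 | --10,-0-0,0--0
  6 | --10,0--0,011-
  7 | 011-  (sole → essential)
  8 | -0-0  (sole → essential)
  11 | 101-  (sole → essential)
  13 | 1101  (sole → essential)
  14 | --10  (sole → essential)
Essential prime implicants: --10, -0-0, 000-, 011-, 101-, 1101

6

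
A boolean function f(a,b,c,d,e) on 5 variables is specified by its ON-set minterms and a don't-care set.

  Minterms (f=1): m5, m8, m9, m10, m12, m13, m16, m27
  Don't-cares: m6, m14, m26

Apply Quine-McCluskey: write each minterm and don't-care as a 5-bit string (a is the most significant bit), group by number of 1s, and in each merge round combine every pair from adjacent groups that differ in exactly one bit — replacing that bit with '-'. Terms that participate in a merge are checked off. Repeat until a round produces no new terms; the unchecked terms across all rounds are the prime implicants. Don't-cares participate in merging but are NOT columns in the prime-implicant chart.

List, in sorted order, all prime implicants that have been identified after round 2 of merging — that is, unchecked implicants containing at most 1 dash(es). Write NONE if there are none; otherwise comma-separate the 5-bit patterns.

-1010, 0-101, 0-110, 10000, 1101-

size-2^0 implicants → 00101(✓)  00110(✓)  01000(✓)  01001(✓)  01010(✓)  01100(✓)  01101(✓)  01110(✓)  10000  11010(✓)  11011(✓)
size-2^1 implicants → -1010  0-101  0-110  01-00(✓)  01-01(✓)  01-10(✓)  010-0(✓)  0100-(✓)  011-0(✓)  0110-(✓)  1101-
size-2^2 implicants → 01--0  01-0-
Unchecked terms (primes): -1010, 0-101, 0-110, 01--0, 01-0-, 10000, 1101-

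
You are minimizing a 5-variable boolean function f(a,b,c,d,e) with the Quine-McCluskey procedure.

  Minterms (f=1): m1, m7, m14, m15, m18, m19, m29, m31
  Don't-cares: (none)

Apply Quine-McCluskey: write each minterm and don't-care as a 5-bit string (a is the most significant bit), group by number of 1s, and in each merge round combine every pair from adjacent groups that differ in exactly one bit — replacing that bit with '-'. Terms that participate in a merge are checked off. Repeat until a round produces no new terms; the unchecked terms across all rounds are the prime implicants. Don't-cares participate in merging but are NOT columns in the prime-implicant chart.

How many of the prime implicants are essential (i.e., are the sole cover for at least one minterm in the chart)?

size-2^0 implicants → 00001  00111(✓)  01110(✓)  01111(✓)  10010(✓)  10011(✓)  11101(✓)  11111(✓)
size-2^1 implicants → -1111  0-111  0111-  1001-  111-1
Unchecked terms (primes): -1111, 0-111, 00001, 0111-, 1001-, 111-1
Minterm coverage:
  m1 ⊆ 00001 [E]
  m7 ⊆ 0-111 [E]
  m14 ⊆ 0111- [E]
  m15 ⊆ -1111,0-111,0111-
  m18 ⊆ 1001- [E]
  m19 ⊆ 1001- [E]
  m29 ⊆ 111-1 [E]
  m31 ⊆ -1111,111-1
E = {0-111, 00001, 0111-, 1001-, 111-1}

5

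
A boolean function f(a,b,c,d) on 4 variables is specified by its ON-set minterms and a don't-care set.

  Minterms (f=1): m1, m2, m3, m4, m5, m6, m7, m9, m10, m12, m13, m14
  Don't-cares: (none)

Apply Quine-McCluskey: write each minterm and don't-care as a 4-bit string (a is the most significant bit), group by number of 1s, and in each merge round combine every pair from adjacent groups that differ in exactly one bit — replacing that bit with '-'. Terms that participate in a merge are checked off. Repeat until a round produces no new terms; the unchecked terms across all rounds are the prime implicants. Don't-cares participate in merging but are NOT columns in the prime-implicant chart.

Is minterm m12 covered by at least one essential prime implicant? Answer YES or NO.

Round 0: 0001✓ 0010✓ 0011✓ 0100✓ 0101✓ 0110✓ 0111✓ 1001✓ 1010✓ 1100✓ 1101✓ 1110✓
Round 1: -001✓ -010✓ -100✓ -101✓ -110✓ 0-01✓ 0-10✓ 0-11✓ 00-1✓ 001-✓ 01-0✓ 01-1✓ 010-✓ 011-✓ 1-01✓ 1-10✓ 11-0✓ 110-✓
Round 2: --01 --10 -1-0 -10- 0--1 0-1- 01--
PIs = {--01, --10, -1-0, -10-, 0--1, 0-1-, 01--}
Coverage chart:
  m1: --01,0--1
  m2: --10,0-1-
  m3: 0--1,0-1-
  m4: -1-0,-10-,01--
  m5: --01,-10-,0--1,01--
  m6: --10,-1-0,0-1-,01--
  m7: 0--1,0-1-,01--
  m9: --01 ←essential
  m10: --10 ←essential
  m12: -1-0,-10-
  m13: --01,-10-
  m14: --10,-1-0
Essential: --01, --10

NO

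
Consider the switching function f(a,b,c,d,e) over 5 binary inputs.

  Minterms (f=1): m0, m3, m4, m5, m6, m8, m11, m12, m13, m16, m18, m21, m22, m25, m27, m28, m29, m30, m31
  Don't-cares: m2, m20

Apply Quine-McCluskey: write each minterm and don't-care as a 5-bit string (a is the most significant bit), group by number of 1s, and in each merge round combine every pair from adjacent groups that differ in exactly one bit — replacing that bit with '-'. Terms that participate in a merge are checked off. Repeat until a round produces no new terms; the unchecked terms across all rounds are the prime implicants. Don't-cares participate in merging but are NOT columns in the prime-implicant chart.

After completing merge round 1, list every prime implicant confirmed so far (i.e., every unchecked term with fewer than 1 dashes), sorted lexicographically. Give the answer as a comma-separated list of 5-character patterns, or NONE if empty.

Round 0: 00000✓ 00010✓ 00011✓ 00100✓ 00101✓ 00110✓ 01000✓ 01011✓ 01100✓ 01101✓ 10000✓ 10010✓ 10100✓ 10101✓ 10110✓ 11001✓ 11011✓ 11100✓ 11101✓ 11110✓ 11111✓
Round 1: -0000✓ -0010✓ -0100✓ -0101✓ -0110✓ -1011 -1100✓ -1101✓ 0-000✓ 0-011 0-100✓ 0-101✓ 00-00✓ 00-10✓ 000-0✓ 0001- 001-0✓ 0010-✓ 01-00✓ 0110-✓ 1-100✓ 1-101✓ 1-110✓ 10-00✓ 10-10✓ 100-0✓ 101-0✓ 1010-✓ 11-01✓ 11-11✓ 110-1✓ 111-0✓ 111-1✓ 1110-✓ 1111-✓
Round 2: --100✓ --101✓ -0-00✓ -0-10✓ -00-0✓ -01-0✓ -010-✓ -110-✓ 0--00 0-10-✓ 00--0✓ 1-1-0 1-10-✓ 10--0✓ 11--1 111--
Round 3: --10- -0--0
PIs = {--10-, -0--0, -1011, 0--00, 0-011, 0001-, 1-1-0, 11--1, 111--}

NONE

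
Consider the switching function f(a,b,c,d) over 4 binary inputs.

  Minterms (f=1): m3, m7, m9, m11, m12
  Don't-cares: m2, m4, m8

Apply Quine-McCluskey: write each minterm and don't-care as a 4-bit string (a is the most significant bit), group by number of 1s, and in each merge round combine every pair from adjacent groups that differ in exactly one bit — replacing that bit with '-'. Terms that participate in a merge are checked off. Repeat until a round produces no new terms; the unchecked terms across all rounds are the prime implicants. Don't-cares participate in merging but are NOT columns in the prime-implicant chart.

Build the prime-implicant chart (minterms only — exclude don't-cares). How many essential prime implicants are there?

1

size-2^0 implicants → 0010(✓)  0011(✓)  0100(✓)  0111(✓)  1000(✓)  1001(✓)  1011(✓)  1100(✓)
size-2^1 implicants → -011  -100  0-11  001-  1-00  10-1  100-
Unchecked terms (primes): -011, -100, 0-11, 001-, 1-00, 10-1, 100-
Minterm coverage:
  m3 ⊆ -011,0-11,001-
  m7 ⊆ 0-11 [E]
  m9 ⊆ 10-1,100-
  m11 ⊆ -011,10-1
  m12 ⊆ -100,1-00
E = {0-11}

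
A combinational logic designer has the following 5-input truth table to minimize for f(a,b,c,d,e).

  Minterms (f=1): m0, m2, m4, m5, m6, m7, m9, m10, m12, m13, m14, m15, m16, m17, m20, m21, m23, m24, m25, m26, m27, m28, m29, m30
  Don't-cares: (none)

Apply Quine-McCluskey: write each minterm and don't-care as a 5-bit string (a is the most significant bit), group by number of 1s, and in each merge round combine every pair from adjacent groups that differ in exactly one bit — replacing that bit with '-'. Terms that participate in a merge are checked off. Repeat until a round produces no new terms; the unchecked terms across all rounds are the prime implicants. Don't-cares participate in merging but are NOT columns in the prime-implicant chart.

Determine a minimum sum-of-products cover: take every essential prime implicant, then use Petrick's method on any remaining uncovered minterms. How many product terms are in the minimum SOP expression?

7

size-2^0 implicants → 00000(✓)  00010(✓)  00100(✓)  00101(✓)  00110(✓)  00111(✓)  01001(✓)  01010(✓)  01100(✓)  01101(✓)  01110(✓)  01111(✓)  10000(✓)  10001(✓)  10100(✓)  10101(✓)  10111(✓)  11000(✓)  11001(✓)  11010(✓)  11011(✓)  11100(✓)  11101(✓)  11110(✓)
size-2^1 implicants → -0000(✓)  -0100(✓)  -0101(✓)  -0111(✓)  -1001(✓)  -1010(✓)  -1100(✓)  -1101(✓)  -1110(✓)  0-010(✓)  0-100(✓)  0-101(✓)  0-110(✓)  0-111(✓)  00-00(✓)  00-10(✓)  000-0(✓)  001-0(✓)  001-1(✓)  0010-(✓)  0011-(✓)  01-01(✓)  01-10(✓)  011-0(✓)  011-1(✓)  0110-(✓)  0111-(✓)  1-000(✓)  1-001(✓)  1-100(✓)  1-101(✓)  10-00(✓)  10-01(✓)  1000-(✓)  101-1(✓)  1010-(✓)  11-00(✓)  11-01(✓)  11-10(✓)  110-0(✓)  110-1(✓)  1100-(✓)  1101-(✓)  111-0(✓)  1110-(✓)
size-2^2 implicants → --100(✓)  --101(✓)  -0-00  -01-1  -010-(✓)  -1-01  -1-10  -11-0  -110-(✓)  0--10  0-1-0(✓)  0-1-1(✓)  0-10-(✓)  0-11-(✓)  00--0  001--(✓)  011--(✓)  1--00(✓)  1--01(✓)  1-00-(✓)  1-10-(✓)  10-0-(✓)  11--0  11-0-(✓)  110--
size-2^3 implicants → --10-  0-1--  1--0-
Unchecked terms (primes): --10-, -0-00, -01-1, -1-01, -1-10, -11-0, 0--10, 0-1--, 00--0, 1--0-, 11--0, 110--
Minterm coverage:
  m0 ⊆ -0-00,00--0
  m2 ⊆ 0--10,00--0
  m4 ⊆ --10-,-0-00,0-1--,00--0
  m5 ⊆ --10-,-01-1,0-1--
  m6 ⊆ 0--10,0-1--,00--0
  m7 ⊆ -01-1,0-1--
  m9 ⊆ -1-01 [E]
  m10 ⊆ -1-10,0--10
  m12 ⊆ --10-,-11-0,0-1--
  m13 ⊆ --10-,-1-01,0-1--
  m14 ⊆ -1-10,-11-0,0--10,0-1--
  m15 ⊆ 0-1-- [E]
  m16 ⊆ -0-00,1--0-
  m17 ⊆ 1--0- [E]
  m20 ⊆ --10-,-0-00,1--0-
  m21 ⊆ --10-,-01-1,1--0-
  m23 ⊆ -01-1 [E]
  m24 ⊆ 1--0-,11--0,110--
  m25 ⊆ -1-01,1--0-,110--
  m26 ⊆ -1-10,11--0,110--
  m27 ⊆ 110-- [E]
  m28 ⊆ --10-,-11-0,1--0-,11--0
  m29 ⊆ --10-,-1-01,1--0-
  m30 ⊆ -1-10,-11-0,11--0
E = {-01-1, -1-01, 0-1--, 1--0-, 110--}
Petrick residual → -1-10, 00--0
Cover = b'ce + bd'e + bde' + a'c + a'b'e' + ad' + abc'  |cover|=7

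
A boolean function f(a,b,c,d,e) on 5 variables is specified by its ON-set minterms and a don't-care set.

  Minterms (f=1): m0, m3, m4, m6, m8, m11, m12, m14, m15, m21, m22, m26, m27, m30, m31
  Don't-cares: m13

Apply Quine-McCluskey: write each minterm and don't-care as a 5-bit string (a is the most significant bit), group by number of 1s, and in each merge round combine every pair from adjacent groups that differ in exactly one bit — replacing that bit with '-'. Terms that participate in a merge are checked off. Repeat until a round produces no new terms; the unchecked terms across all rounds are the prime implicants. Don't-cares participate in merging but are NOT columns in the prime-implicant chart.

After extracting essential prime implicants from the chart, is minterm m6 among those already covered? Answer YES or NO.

[col 0] 00000*, 00011*, 00100*, 00110*, 01000*, 01011*, 01100*, 01101*, 01110*, 01111*, 10101, 10110*, 11010*, 11011*, 11110*, 11111*
[col 1] -0110*, -1011*, -1110*, -1111*, 0-000*, 0-011, 0-100*, 0-110*, 00-00*, 001-0*, 01-00*, 01-11*, 011-0*, 011-1*, 0110-*, 0111-*, 1-110*, 11-10*, 11-11*, 1101-*, 1111-*
[col 2] --110, -1-11, -111-, 0--00, 0-1-0, 011--, 11-1-
Prime implicants: --110, -1-11, -111-, 0--00, 0-011, 0-1-0, 011--, 10101, 11-1-
PI chart (minterm → PIs covering it):
  0 | 0--00  (sole → essential)
  3 | 0-011  (sole → essential)
  4 | 0--00,0-1-0
  6 | --110,0-1-0
  8 | 0--00  (sole → essential)
  11 | -1-11,0-011
  12 | 0--00,0-1-0,011--
  14 | --110,-111-,0-1-0,011--
  15 | -1-11,-111-,011--
  21 | 10101  (sole → essential)
  22 | --110  (sole → essential)
  26 | 11-1-  (sole → essential)
  27 | -1-11,11-1-
  30 | --110,-111-,11-1-
  31 | -1-11,-111-,11-1-
Essential prime implicants: --110, 0--00, 0-011, 10101, 11-1-

YES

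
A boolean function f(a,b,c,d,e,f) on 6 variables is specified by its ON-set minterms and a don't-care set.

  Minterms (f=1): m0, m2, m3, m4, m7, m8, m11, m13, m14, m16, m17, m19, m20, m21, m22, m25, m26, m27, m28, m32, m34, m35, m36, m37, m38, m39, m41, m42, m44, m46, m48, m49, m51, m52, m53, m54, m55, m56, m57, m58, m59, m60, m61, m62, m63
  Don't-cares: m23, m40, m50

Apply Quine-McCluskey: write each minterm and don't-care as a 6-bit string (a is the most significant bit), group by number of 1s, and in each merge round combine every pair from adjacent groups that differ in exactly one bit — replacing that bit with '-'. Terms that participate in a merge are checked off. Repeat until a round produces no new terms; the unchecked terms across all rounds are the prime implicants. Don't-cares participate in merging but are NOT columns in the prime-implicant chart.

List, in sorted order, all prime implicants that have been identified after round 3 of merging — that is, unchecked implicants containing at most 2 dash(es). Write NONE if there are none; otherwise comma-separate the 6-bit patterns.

-0-000, -000-0, -0001-, -01110, -1-100, -1101-, 0--011, 001101, 1-100-

[col 0] 000000*, 000010*, 000011*, 000100*, 000111*, 001000*, 001011*, 001101, 001110*, 010000*, 010001*, 010011*, 010100*, 010101*, 010110*, 010111*, 011001*, 011010*, 011011*, 011100*, 100000*, 100010*, 100011*, 100100*, 100101*, 100110*, 100111*, 101000*, 101001*, 101010*, 101100*, 101110*, 110000*, 110001*, 110010*, 110011*, 110100*, 110101*, 110110*, 110111*, 111000*, 111001*, 111010*, 111011*, 111100*, 111101*, 111110*, 111111*
[col 1] -00000*, -00010*, -00011*, -00100*, -00111*, -01000*, -01110, -10000*, -10001*, -10011*, -10100*, -10101*, -10110*, -10111*, -11001*, -11010*, -11011*, -11100*, 0-0000*, 0-0011*, 0-0100*, 0-0111*, 0-1011*, 00-000*, 00-011*, 000-00*, 000-11*, 0000-0*, 00001-*, 01-001*, 01-011*, 01-100*, 010-00*, 010-01*, 010-11*, 0100-1*, 01000-*, 0101-0*, 0101-1*, 01010-*, 01011-*, 0110-1*, 01101-*, 1-0000*, 1-0010*, 1-0011*, 1-0100*, 1-0101*, 1-0110*, 1-0111*, 1-1000*, 1-1001*, 1-1010*, 1-1100*, 1-1110*, 10-000*, 10-010*, 10-100*, 10-110*, 100-00*, 100-10*, 100-11*, 1000-0*, 10001-*, 1001-0*, 1001-1*, 10010-*, 10011-*, 101-00*, 101-10*, 1010-0*, 10100-*, 1011-0*, 11-000*, 11-001*, 11-010*, 11-011*, 11-100*, 11-101*, 11-110*, 11-111*, 110-00*, 110-01*, 110-10*, 110-11*, 1100-0*, 1100-1*, 11000-*, 11001-*, 1101-0*, 1101-1*, 11010-*, 11011-*, 111-00*, 111-01*, 111-10*, 111-11*, 1110-0*, 1110-1*, 11100-*, 11101-*, 1111-0*, 1111-1*, 11110-*, 11111-*
[col 2] --0000*, --0011*, --0100*, --0111*, -0-000, -00-00*, -00-11*, -000-0, -0001-, -1-001*, -1-011*, -1-100, -10-00*, -10-01*, -10-11*, -100-1*, -1000-*, -101-0*, -101-1*, -1010-*, -1011-*, -110-1*, -1101-, 0--011, 0-0-00*, 0-0-11*, 01-0-1*, 010--1*, 010-0-*, 0101--*, 1--000*, 1--010*, 1--100*, 1--110*, 1-0-00*, 1-0-10*, 1-0-11*, 1-00-0*, 1-001-*, 1-01-0*, 1-01-1*, 1-010-*, 1-011-*, 1-1-00*, 1-1-10*, 1-10-0*, 1-100-, 1-11-0*, 10--00*, 10--10*, 10-0-0*, 10-1-0*, 100--0*, 100-1-*, 1001--*, 101--0*, 11--00*, 11--01*, 11--10*, 11--11*, 11-0-0*, 11-0-1*, 11-00-*, 11-01-*, 11-1-0*, 11-1-1*, 11-10-*, 11-11-*, 110--0*, 110--1*, 110-0-*, 110-1-*, 1100--*, 1101--*, 111--0*, 111--1*, 111-0-*, 111-1-*, 1110--*, 1111--*
[col 3] --0-00, --0-11, -1-0-1, -10--1, -10-0-, -101--, 1---00*, 1---10*, 1--0-0*, 1--1-0*, 1-0--0*, 1-0-1-, 1-01--, 1-1--0*, 10---0*, 11---0*, 11---1*, 11--0-*, 11--1-*, 11-0--*, 11-1--*, 110---*, 111---*
[col 4] 1----0, 11----
Prime implicants: --0-00, --0-11, -0-000, -000-0, -0001-, -01110, -1-0-1, -1-100, -10--1, -10-0-, -101--, -1101-, 0--011, 001101, 1----0, 1-0-1-, 1-01--, 1-100-, 11----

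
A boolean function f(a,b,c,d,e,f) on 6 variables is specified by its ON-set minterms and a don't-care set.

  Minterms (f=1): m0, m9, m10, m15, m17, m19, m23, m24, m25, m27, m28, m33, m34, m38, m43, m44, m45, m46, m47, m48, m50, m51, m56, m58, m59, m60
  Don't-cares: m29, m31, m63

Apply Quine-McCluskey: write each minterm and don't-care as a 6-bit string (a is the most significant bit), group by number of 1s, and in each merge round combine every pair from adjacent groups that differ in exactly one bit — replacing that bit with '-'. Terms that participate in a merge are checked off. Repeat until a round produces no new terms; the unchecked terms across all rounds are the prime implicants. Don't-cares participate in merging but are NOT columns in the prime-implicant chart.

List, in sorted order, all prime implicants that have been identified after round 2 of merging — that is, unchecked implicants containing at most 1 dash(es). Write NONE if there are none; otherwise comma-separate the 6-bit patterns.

0-1001, 000000, 001010, 1-0010, 1-1100, 10-110, 100-10, 100001

Round 0: 000000 001001✓ 001010 001111✓ 010001✓ 010011✓ 010111✓ 011000✓ 011001✓ 011011✓ 011100✓ 011101✓ 011111✓ 100001 100010✓ 100110✓ 101011✓ 101100✓ 101101✓ 101110✓ 101111✓ 110000✓ 110010✓ 110011✓ 111000✓ 111010✓ 111011✓ 111100✓ 111111✓
Round 1: -01111✓ -10011✓ -11000✓ -11011✓ -11100✓ -11111✓ 0-1001 0-1111✓ 01-001✓ 01-011✓ 01-111✓ 010-11✓ 0100-1✓ 011-00✓ 011-01✓ 011-11✓ 0110-1✓ 01100-✓ 0111-1✓ 01110-✓ 1-0010 1-1011✓ 1-1100 1-1111✓ 10-110 100-10 101-11✓ 1011-0✓ 1011-1✓ 10110-✓ 10111-✓ 11-000✓ 11-010✓ 11-011✓ 1100-0✓ 11001-✓ 111-00✓ 111-11✓ 1110-0✓ 11101-✓
Round 2: --1111 -1-011 -11-00 -11-11 01--11 01-0-1 011--1 011-0- 1-1-11 1011-- 11-0-0 11-01-
PIs = {--1111, -1-011, -11-00, -11-11, 0-1001, 000000, 001010, 01--11, 01-0-1, 011--1, 011-0-, 1-0010, 1-1-11, 1-1100, 10-110, 100-10, 100001, 1011--, 11-0-0, 11-01-}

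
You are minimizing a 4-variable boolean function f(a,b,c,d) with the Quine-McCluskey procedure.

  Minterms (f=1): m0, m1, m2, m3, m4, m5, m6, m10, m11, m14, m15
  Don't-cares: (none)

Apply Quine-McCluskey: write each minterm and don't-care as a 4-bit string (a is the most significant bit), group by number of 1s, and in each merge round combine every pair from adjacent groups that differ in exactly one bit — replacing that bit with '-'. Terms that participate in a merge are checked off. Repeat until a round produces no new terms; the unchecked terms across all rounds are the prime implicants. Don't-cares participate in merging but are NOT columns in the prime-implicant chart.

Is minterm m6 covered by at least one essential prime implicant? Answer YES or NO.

NO

size-2^0 implicants → 0000(✓)  0001(✓)  0010(✓)  0011(✓)  0100(✓)  0101(✓)  0110(✓)  1010(✓)  1011(✓)  1110(✓)  1111(✓)
size-2^1 implicants → -010(✓)  -011(✓)  -110(✓)  0-00(✓)  0-01(✓)  0-10(✓)  00-0(✓)  00-1(✓)  000-(✓)  001-(✓)  01-0(✓)  010-(✓)  1-10(✓)  1-11(✓)  101-(✓)  111-(✓)
size-2^2 implicants → --10  -01-  0--0  0-0-  00--  1-1-
Unchecked terms (primes): --10, -01-, 0--0, 0-0-, 00--, 1-1-
Minterm coverage:
  m0 ⊆ 0--0,0-0-,00--
  m1 ⊆ 0-0-,00--
  m2 ⊆ --10,-01-,0--0,00--
  m3 ⊆ -01-,00--
  m4 ⊆ 0--0,0-0-
  m5 ⊆ 0-0- [E]
  m6 ⊆ --10,0--0
  m10 ⊆ --10,-01-,1-1-
  m11 ⊆ -01-,1-1-
  m14 ⊆ --10,1-1-
  m15 ⊆ 1-1- [E]
E = {0-0-, 1-1-}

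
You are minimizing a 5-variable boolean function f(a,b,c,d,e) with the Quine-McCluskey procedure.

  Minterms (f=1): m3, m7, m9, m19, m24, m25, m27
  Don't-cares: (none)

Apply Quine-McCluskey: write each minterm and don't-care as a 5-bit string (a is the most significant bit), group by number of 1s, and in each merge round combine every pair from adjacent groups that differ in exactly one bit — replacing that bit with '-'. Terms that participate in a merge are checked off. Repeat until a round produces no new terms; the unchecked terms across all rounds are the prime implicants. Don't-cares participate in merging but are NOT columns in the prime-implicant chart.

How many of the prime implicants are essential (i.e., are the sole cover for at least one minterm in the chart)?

3

size-2^0 implicants → 00011(✓)  00111(✓)  01001(✓)  10011(✓)  11000(✓)  11001(✓)  11011(✓)
size-2^1 implicants → -0011  -1001  00-11  1-011  110-1  1100-
Unchecked terms (primes): -0011, -1001, 00-11, 1-011, 110-1, 1100-
Minterm coverage:
  m3 ⊆ -0011,00-11
  m7 ⊆ 00-11 [E]
  m9 ⊆ -1001 [E]
  m19 ⊆ -0011,1-011
  m24 ⊆ 1100- [E]
  m25 ⊆ -1001,110-1,1100-
  m27 ⊆ 1-011,110-1
E = {-1001, 00-11, 1100-}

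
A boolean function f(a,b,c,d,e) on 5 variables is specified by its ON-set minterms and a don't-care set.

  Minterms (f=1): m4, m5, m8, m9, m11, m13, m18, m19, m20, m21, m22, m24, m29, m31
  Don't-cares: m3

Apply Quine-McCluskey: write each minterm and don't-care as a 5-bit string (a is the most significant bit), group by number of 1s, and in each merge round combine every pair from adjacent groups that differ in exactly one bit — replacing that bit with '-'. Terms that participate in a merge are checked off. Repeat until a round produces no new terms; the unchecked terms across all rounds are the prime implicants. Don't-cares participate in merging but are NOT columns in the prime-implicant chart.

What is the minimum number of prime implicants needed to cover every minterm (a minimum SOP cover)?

Round 0: 00011✓ 00100✓ 00101✓ 01000✓ 01001✓ 01011✓ 01101✓ 10010✓ 10011✓ 10100✓ 10101✓ 10110✓ 11000✓ 11101✓ 11111✓
Round 1: -0011 -0100✓ -0101✓ -1000 -1101✓ 0-011 0-101✓ 0010-✓ 01-01 010-1 0100- 1-101✓ 10-10 1001- 101-0 1010-✓ 111-1
Round 2: --101 -010-
PIs = {--101, -0011, -010-, -1000, 0-011, 01-01, 010-1, 0100-, 10-10, 1001-, 101-0, 111-1}
Coverage chart:
  m4: -010- ←essential
  m5: --101,-010-
  m8: -1000,0100-
  m9: 01-01,010-1,0100-
  m11: 0-011,010-1
  m13: --101,01-01
  m18: 10-10,1001-
  m19: -0011,1001-
  m20: -010-,101-0
  m21: --101,-010-
  m22: 10-10,101-0
  m24: -1000 ←essential
  m29: --101,111-1
  m31: 111-1 ←essential
Essential: -010-, -1000, 111-1
Petrick residual → --101, -0011, 010-1, 10-10
Min cover (7 terms): cd'e + b'c'de + b'cd' + bc'd'e' + a'bc'e + ab'de' + abce

7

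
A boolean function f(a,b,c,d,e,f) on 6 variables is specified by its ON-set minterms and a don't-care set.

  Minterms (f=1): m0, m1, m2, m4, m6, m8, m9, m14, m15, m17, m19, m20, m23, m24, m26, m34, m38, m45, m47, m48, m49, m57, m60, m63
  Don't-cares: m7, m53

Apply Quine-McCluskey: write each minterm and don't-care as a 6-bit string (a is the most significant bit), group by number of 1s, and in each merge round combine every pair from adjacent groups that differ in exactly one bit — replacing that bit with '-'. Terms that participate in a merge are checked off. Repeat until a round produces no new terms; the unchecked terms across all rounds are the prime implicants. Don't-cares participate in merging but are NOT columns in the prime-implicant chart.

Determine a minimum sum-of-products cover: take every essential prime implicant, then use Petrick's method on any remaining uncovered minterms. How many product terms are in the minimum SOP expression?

12

Round 0: 000000✓ 000001✓ 000010✓ 000100✓ 000110✓ 000111✓ 001000✓ 001001✓ 001110✓ 001111✓ 010001✓ 010011✓ 010100✓ 010111✓ 011000✓ 011010✓ 100010✓ 100110✓ 101101✓ 101111✓ 110000✓ 110001✓ 110101✓ 111001✓ 111100 111111✓
Round 1: -00010✓ -00110✓ -01111 -10001 0-0001 0-0100 0-0111 0-1000 00-000✓ 00-001✓ 00-110✓ 00-111✓ 000-00✓ 000-10✓ 0000-0✓ 00000-✓ 0001-0✓ 00011-✓ 00100-✓ 00111-✓ 010-11 0100-1 0110-0 1-1111 100-10✓ 1011-1 11-001 110-01 11000-
Round 2: -00-10 00-00- 00-11- 000--0
PIs = {-00-10, -01111, -10001, 0-0001, 0-0100, 0-0111, 0-1000, 00-00-, 00-11-, 000--0, 010-11, 0100-1, 0110-0, 1-1111, 1011-1, 11-001, 110-01, 11000-, 111100}
Coverage chart:
  m0: 00-00-,000--0
  m1: 0-0001,00-00-
  m2: -00-10,000--0
  m4: 0-0100,000--0
  m6: -00-10,00-11-,000--0
  m8: 0-1000,00-00-
  m9: 00-00- ←essential
  m14: 00-11- ←essential
  m15: -01111,00-11-
  m17: -10001,0-0001,0100-1
  m19: 010-11,0100-1
  m20: 0-0100 ←essential
  m23: 0-0111,010-11
  m24: 0-1000,0110-0
  m26: 0110-0 ←essential
  m34: -00-10 ←essential
  m38: -00-10 ←essential
  m45: 1011-1 ←essential
  m47: -01111,1-1111,1011-1
  m48: 11000- ←essential
  m49: -10001,11-001,110-01,11000-
  m57: 11-001 ←essential
  m60: 111100 ←essential
  m63: 1-1111 ←essential
Essential: -00-10, 0-0100, 00-00-, 00-11-, 0110-0, 1-1111, 1011-1, 11-001, 11000-, 111100
Petrick residual → -10001, 010-11
Min cover (12 terms): b'c'ef' + bc'd'e'f + a'c'de'f' + a'b'd'e' + a'b'de + a'bc'ef + a'bcd'f' + acdef + ab'cdf + abd'e'f + abc'd'e' + abcde'f'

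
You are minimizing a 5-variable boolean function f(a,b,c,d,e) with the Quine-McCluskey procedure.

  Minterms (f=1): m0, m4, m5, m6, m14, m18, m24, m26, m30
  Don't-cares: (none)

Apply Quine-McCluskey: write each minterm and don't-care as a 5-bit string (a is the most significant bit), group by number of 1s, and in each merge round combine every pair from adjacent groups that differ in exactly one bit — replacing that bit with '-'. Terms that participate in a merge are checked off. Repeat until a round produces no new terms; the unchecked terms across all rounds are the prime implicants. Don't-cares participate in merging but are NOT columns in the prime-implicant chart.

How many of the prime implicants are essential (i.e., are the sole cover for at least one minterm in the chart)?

4

[col 0] 00000*, 00100*, 00101*, 00110*, 01110*, 10010*, 11000*, 11010*, 11110*
[col 1] -1110, 0-110, 00-00, 001-0, 0010-, 1-010, 11-10, 110-0
Prime implicants: -1110, 0-110, 00-00, 001-0, 0010-, 1-010, 11-10, 110-0
PI chart (minterm → PIs covering it):
  0 | 00-00  (sole → essential)
  4 | 00-00,001-0,0010-
  5 | 0010-  (sole → essential)
  6 | 0-110,001-0
  14 | -1110,0-110
  18 | 1-010  (sole → essential)
  24 | 110-0  (sole → essential)
  26 | 1-010,11-10,110-0
  30 | -1110,11-10
Essential prime implicants: 00-00, 0010-, 1-010, 110-0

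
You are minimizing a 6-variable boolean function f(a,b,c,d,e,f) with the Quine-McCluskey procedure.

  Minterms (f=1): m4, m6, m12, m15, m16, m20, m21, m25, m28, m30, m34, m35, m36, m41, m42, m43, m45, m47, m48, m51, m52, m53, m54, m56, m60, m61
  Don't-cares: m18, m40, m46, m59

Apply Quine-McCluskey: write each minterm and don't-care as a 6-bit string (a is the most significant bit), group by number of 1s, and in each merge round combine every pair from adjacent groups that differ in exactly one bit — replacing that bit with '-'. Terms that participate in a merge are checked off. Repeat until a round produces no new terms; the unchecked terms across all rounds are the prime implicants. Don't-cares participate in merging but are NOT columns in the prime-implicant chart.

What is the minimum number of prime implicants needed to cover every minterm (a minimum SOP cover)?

14

Round 0: 000100✓ 000110✓ 001100✓ 001111✓ 010000✓ 010010✓ 010100✓ 010101✓ 011001 011100✓ 011110✓ 100010✓ 100011✓ 100100✓ 101000✓ 101001✓ 101010✓ 101011✓ 101101✓ 101110✓ 101111✓ 110000✓ 110011✓ 110100✓ 110101✓ 110110✓ 111000✓ 111011✓ 111100✓ 111101✓
Round 1: -00100✓ -01111 -10000✓ -10100✓ -10101✓ -11100✓ 0-0100✓ 0-1100✓ 00-100✓ 0001-0 01-100✓ 010-00✓ 0100-0 01010-✓ 0111-0 1-0011✓ 1-0100✓ 1-1000 1-1011✓ 1-1101 10-010✓ 10-011✓ 10001-✓ 101-01✓ 101-10✓ 101-11✓ 1010-0✓ 1010-1✓ 10100-✓ 10101-✓ 1011-1✓ 10111-✓ 11-000✓ 11-011✓ 11-100✓ 11-101✓ 110-00✓ 1101-0 11010-✓ 111-00✓ 11110-✓
Round 2: --0100 -1-100 -10-00 -1010- 0--100 1--011 10-01- 101--1 101-1- 1010-- 11--00 11-10-
PIs = {--0100, -01111, -1-100, -10-00, -1010-, 0--100, 0001-0, 0100-0, 011001, 0111-0, 1--011, 1-1000, 1-1101, 10-01-, 101--1, 101-1-, 1010--, 11--00, 11-10-, 1101-0}
Coverage chart:
  m4: --0100,0--100,0001-0
  m6: 0001-0 ←essential
  m12: 0--100 ←essential
  m15: -01111 ←essential
  m16: -10-00,0100-0
  m20: --0100,-1-100,-10-00,-1010-,0--100
  m21: -1010- ←essential
  m25: 011001 ←essential
  m28: -1-100,0--100,0111-0
  m30: 0111-0 ←essential
  m34: 10-01- ←essential
  m35: 1--011,10-01-
  m36: --0100 ←essential
  m41: 101--1,1010--
  m42: 10-01-,101-1-,1010--
  m43: 1--011,10-01-,101--1,101-1-,1010--
  m45: 1-1101,101--1
  m47: -01111,101--1,101-1-
  m48: -10-00,11--00
  m51: 1--011 ←essential
  m52: --0100,-1-100,-10-00,-1010-,11--00,11-10-,1101-0
  m53: -1010-,11-10-
  m54: 1101-0 ←essential
  m56: 1-1000,11--00
  m60: -1-100,11--00,11-10-
  m61: 1-1101,11-10-
Essential: --0100, -01111, -1010-, 0--100, 0001-0, 011001, 0111-0, 1--011, 10-01-, 1101-0
Petrick residual → -10-00, 1-1000, 101--1, 11-10-
Min cover (14 terms): c'de'f' + b'cdef + bc'e'f' + bc'de' + a'de'f' + a'b'c'df' + a'bcd'e'f + a'bcdf' + ad'ef + acd'e'f' + ab'd'e + ab'cf + abde' + abc'df'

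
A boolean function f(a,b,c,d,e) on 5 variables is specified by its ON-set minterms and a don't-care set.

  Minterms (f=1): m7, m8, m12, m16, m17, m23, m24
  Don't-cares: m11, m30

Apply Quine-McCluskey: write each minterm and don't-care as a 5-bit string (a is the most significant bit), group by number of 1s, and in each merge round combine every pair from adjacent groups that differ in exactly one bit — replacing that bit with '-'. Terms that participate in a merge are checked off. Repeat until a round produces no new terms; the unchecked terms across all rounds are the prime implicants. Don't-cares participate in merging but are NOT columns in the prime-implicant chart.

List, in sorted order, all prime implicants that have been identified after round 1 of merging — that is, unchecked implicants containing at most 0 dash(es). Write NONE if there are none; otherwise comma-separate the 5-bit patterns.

size-2^0 implicants → 00111(✓)  01000(✓)  01011  01100(✓)  10000(✓)  10001(✓)  10111(✓)  11000(✓)  11110
size-2^1 implicants → -0111  -1000  01-00  1-000  1000-
Unchecked terms (primes): -0111, -1000, 01-00, 01011, 1-000, 1000-, 11110

01011, 11110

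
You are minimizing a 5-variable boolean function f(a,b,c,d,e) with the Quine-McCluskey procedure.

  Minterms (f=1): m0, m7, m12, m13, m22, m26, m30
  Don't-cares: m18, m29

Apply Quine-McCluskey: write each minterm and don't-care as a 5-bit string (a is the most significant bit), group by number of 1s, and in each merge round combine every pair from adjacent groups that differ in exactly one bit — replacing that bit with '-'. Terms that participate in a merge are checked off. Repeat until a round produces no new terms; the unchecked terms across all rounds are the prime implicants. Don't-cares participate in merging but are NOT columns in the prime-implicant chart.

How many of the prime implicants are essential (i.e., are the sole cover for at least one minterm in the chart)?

size-2^0 implicants → 00000  00111  01100(✓)  01101(✓)  10010(✓)  10110(✓)  11010(✓)  11101(✓)  11110(✓)
size-2^1 implicants → -1101  0110-  1-010(✓)  1-110(✓)  10-10(✓)  11-10(✓)
size-2^2 implicants → 1--10
Unchecked terms (primes): -1101, 00000, 00111, 0110-, 1--10
Minterm coverage:
  m0 ⊆ 00000 [E]
  m7 ⊆ 00111 [E]
  m12 ⊆ 0110- [E]
  m13 ⊆ -1101,0110-
  m22 ⊆ 1--10 [E]
  m26 ⊆ 1--10 [E]
  m30 ⊆ 1--10 [E]
E = {00000, 00111, 0110-, 1--10}

4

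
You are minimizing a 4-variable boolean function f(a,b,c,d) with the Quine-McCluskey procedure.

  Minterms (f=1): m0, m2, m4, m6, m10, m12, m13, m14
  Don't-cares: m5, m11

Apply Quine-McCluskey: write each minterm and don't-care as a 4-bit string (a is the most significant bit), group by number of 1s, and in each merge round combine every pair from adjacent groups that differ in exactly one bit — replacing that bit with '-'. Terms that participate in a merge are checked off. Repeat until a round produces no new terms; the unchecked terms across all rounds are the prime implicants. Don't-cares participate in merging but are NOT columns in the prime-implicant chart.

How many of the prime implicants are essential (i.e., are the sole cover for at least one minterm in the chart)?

2

size-2^0 implicants → 0000(✓)  0010(✓)  0100(✓)  0101(✓)  0110(✓)  1010(✓)  1011(✓)  1100(✓)  1101(✓)  1110(✓)
size-2^1 implicants → -010(✓)  -100(✓)  -101(✓)  -110(✓)  0-00(✓)  0-10(✓)  00-0(✓)  01-0(✓)  010-(✓)  1-10(✓)  101-  11-0(✓)  110-(✓)
size-2^2 implicants → --10  -1-0  -10-  0--0
Unchecked terms (primes): --10, -1-0, -10-, 0--0, 101-
Minterm coverage:
  m0 ⊆ 0--0 [E]
  m2 ⊆ --10,0--0
  m4 ⊆ -1-0,-10-,0--0
  m6 ⊆ --10,-1-0,0--0
  m10 ⊆ --10,101-
  m12 ⊆ -1-0,-10-
  m13 ⊆ -10- [E]
  m14 ⊆ --10,-1-0
E = {-10-, 0--0}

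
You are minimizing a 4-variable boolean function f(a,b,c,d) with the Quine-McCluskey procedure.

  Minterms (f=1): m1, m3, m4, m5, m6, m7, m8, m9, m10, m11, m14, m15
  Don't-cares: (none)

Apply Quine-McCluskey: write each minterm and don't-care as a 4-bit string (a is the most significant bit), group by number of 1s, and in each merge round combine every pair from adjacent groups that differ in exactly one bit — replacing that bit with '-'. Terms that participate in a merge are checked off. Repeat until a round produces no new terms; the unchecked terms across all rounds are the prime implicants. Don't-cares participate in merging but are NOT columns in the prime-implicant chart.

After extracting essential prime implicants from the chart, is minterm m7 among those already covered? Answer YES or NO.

YES

size-2^0 implicants → 0001(✓)  0011(✓)  0100(✓)  0101(✓)  0110(✓)  0111(✓)  1000(✓)  1001(✓)  1010(✓)  1011(✓)  1110(✓)  1111(✓)
size-2^1 implicants → -001(✓)  -011(✓)  -110(✓)  -111(✓)  0-01(✓)  0-11(✓)  00-1(✓)  01-0(✓)  01-1(✓)  010-(✓)  011-(✓)  1-10(✓)  1-11(✓)  10-0(✓)  10-1(✓)  100-(✓)  101-(✓)  111-(✓)
size-2^2 implicants → --11  -0-1  -11-  0--1  01--  1-1-  10--
Unchecked terms (primes): --11, -0-1, -11-, 0--1, 01--, 1-1-, 10--
Minterm coverage:
  m1 ⊆ -0-1,0--1
  m3 ⊆ --11,-0-1,0--1
  m4 ⊆ 01-- [E]
  m5 ⊆ 0--1,01--
  m6 ⊆ -11-,01--
  m7 ⊆ --11,-11-,0--1,01--
  m8 ⊆ 10-- [E]
  m9 ⊆ -0-1,10--
  m10 ⊆ 1-1-,10--
  m11 ⊆ --11,-0-1,1-1-,10--
  m14 ⊆ -11-,1-1-
  m15 ⊆ --11,-11-,1-1-
E = {01--, 10--}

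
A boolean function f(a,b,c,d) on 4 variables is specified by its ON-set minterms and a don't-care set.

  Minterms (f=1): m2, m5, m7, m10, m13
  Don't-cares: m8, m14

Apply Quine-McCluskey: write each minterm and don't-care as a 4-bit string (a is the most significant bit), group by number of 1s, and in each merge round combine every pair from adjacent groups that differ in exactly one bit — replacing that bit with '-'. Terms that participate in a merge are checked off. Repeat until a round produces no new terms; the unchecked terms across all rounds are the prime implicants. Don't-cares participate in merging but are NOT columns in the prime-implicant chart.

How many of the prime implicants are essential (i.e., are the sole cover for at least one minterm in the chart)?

3

[col 0] 0010*, 0101*, 0111*, 1000*, 1010*, 1101*, 1110*
[col 1] -010, -101, 01-1, 1-10, 10-0
Prime implicants: -010, -101, 01-1, 1-10, 10-0
PI chart (minterm → PIs covering it):
  2 | -010  (sole → essential)
  5 | -101,01-1
  7 | 01-1  (sole → essential)
  10 | -010,1-10,10-0
  13 | -101  (sole → essential)
Essential prime implicants: -010, -101, 01-1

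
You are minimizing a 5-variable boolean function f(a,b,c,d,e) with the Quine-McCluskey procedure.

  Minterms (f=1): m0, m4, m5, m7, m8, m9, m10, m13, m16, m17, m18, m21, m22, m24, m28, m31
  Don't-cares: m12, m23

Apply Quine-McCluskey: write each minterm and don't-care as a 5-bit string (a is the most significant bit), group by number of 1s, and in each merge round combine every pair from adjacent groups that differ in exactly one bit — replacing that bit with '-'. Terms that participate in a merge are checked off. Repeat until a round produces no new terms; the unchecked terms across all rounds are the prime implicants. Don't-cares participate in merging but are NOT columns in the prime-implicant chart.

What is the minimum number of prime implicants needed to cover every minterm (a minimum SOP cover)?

8

[col 0] 00000*, 00100*, 00101*, 00111*, 01000*, 01001*, 01010*, 01100*, 01101*, 10000*, 10001*, 10010*, 10101*, 10110*, 10111*, 11000*, 11100*, 11111*
[col 1] -0000*, -0101*, -0111*, -1000*, -1100*, 0-000*, 0-100*, 0-101*, 00-00*, 001-1*, 0010-*, 01-00*, 01-01*, 010-0, 0100-*, 0110-*, 1-000*, 1-111, 10-01, 10-10, 100-0, 1000-, 101-1*, 1011-, 11-00*
[col 2] --000, -01-1, -1-00, 0--00, 0-10-, 01-0-
Prime implicants: --000, -01-1, -1-00, 0--00, 0-10-, 01-0-, 010-0, 1-111, 10-01, 10-10, 100-0, 1000-, 1011-
PI chart (minterm → PIs covering it):
  0 | --000,0--00
  4 | 0--00,0-10-
  5 | -01-1,0-10-
  7 | -01-1  (sole → essential)
  8 | --000,-1-00,0--00,01-0-,010-0
  9 | 01-0-  (sole → essential)
  10 | 010-0  (sole → essential)
  13 | 0-10-,01-0-
  16 | --000,100-0,1000-
  17 | 10-01,1000-
  18 | 10-10,100-0
  21 | -01-1,10-01
  22 | 10-10,1011-
  24 | --000,-1-00
  28 | -1-00  (sole → essential)
  31 | 1-111  (sole → essential)
Essential prime implicants: -01-1, -1-00, 01-0-, 010-0, 1-111
Petrick residual → 0--00, 10-10, 1000-
Minimum SOP uses 8 PIs: b'ce + bd'e' + a'd'e' + a'bd' + a'bc'e' + acde + ab'de' + ab'c'd'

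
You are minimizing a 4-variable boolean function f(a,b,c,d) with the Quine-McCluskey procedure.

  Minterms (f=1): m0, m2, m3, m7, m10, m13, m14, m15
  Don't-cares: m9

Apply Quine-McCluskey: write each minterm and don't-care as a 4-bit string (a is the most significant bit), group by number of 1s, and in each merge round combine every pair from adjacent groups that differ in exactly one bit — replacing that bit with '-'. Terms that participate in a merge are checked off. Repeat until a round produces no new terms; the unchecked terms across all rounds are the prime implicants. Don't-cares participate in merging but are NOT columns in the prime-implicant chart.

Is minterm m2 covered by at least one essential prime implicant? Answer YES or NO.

size-2^0 implicants → 0000(✓)  0010(✓)  0011(✓)  0111(✓)  1001(✓)  1010(✓)  1101(✓)  1110(✓)  1111(✓)
size-2^1 implicants → -010  -111  0-11  00-0  001-  1-01  1-10  11-1  111-
Unchecked terms (primes): -010, -111, 0-11, 00-0, 001-, 1-01, 1-10, 11-1, 111-
Minterm coverage:
  m0 ⊆ 00-0 [E]
  m2 ⊆ -010,00-0,001-
  m3 ⊆ 0-11,001-
  m7 ⊆ -111,0-11
  m10 ⊆ -010,1-10
  m13 ⊆ 1-01,11-1
  m14 ⊆ 1-10,111-
  m15 ⊆ -111,11-1,111-
E = {00-0}

YES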